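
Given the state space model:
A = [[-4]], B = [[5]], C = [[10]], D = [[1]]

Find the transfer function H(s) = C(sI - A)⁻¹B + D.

(sI - A)⁻¹ = 1/(s + 4). H(s) = 10×5/(s + 4) + 1 = (s + 54)/(s + 4).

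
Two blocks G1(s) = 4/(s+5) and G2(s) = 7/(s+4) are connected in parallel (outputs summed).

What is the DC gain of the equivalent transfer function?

Parallel: G_eq = G1 + G2. DC gain = G1(0) + G2(0) = 4/5 + 7/4 = 0.8 + 1.75 = 2.55.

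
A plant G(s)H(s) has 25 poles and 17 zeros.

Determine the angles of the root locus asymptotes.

n - m = 25 - 17 = 8. Angles: θk = (2k + 1)·180°/8 = 22.5°, 67.5°, 112.5°, 157.5°, 202.5°, 247.5°, 292.5°, 337.5°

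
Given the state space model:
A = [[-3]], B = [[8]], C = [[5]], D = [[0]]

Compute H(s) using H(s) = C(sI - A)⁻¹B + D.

(sI - A)⁻¹ = 1/(s + 3). H(s) = 5 × 8/(s + 3) + 0 = 40/(s + 3).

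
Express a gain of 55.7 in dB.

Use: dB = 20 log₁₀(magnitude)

dB = 20 log₁₀(55.7) = 34.9 dB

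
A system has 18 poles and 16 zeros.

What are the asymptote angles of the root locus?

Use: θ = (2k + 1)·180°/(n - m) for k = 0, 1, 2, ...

n - m = 18 - 16 = 2. Angles: θk = (2k + 1)·180°/2 = 90°, 270°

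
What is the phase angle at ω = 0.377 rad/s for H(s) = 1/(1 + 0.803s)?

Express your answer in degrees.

Phase = -arctan(ωτ) = -arctan(0.377 × 0.803) = -16.8°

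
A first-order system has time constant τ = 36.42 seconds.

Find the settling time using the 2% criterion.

For first-order system, 2% settling time ≈ 4τ = 4 × 36.42 = 145.68 s.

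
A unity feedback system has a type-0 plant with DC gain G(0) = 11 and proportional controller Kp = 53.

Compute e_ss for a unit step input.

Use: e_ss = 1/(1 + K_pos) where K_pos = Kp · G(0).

K_pos = Kp · G(0) = 53 × 11 = 583. e_ss = 1/(1 + 583) = 0.0017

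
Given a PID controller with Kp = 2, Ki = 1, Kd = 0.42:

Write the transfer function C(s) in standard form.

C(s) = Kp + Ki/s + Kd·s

Substituting values: C(s) = 2 + 1/s + 0.42s = (0.42s² + 2s + 1)/s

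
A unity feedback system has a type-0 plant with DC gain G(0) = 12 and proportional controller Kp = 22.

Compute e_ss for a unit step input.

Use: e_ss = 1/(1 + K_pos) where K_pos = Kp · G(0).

K_pos = Kp · G(0) = 22 × 12 = 264. e_ss = 1/(1 + 264) = 0.0038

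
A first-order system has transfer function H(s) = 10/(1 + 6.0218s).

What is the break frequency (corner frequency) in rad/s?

Corner frequency = 1/τ = 1/6.0218 = 0.166 rad/s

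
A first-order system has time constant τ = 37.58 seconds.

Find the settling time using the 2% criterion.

For first-order system, 2% settling time ≈ 4τ = 4 × 37.58 = 150.32 s.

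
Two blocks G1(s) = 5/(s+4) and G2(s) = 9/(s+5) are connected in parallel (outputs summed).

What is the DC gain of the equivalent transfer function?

Parallel: G_eq = G1 + G2. DC gain = G1(0) + G2(0) = 5/4 + 9/5 = 1.25 + 1.8 = 3.05.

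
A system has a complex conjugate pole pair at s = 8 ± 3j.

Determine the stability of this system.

Real part of poles is 8 (> 0, right half-plane). Unstable.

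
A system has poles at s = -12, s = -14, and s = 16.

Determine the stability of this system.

Pole(s) at s = 16 are not in the left half-plane. System is unstable.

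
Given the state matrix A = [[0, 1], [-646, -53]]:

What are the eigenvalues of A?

det(A - λI) = λ² - (-53)λ + 646 = (λ - (-19))(λ - (-34)). Eigenvalues: -19, -34.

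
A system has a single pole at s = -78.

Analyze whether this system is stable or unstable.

Pole at s = -78 is in the left half-plane. Stable.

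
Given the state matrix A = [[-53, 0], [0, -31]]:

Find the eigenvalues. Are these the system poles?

For diagonal matrix, eigenvalues are diagonal entries: λ₁ = -53, λ₂ = -31. Eigenvalues of A = system poles.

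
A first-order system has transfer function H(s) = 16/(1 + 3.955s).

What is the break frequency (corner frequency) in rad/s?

Corner frequency = 1/τ = 1/3.955 = 0.253 rad/s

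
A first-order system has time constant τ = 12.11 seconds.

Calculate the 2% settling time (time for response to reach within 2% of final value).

For first-order system, 2% settling time ≈ 4τ = 4 × 12.11 = 48.44 s.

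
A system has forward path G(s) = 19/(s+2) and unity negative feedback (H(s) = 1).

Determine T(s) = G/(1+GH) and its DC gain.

T(s) = G/(1+GH) = [19/(s+2)] / [1 + 19/(s+2)] = 19/(s+2+19) = 19/(s+21). DC gain = 19/21 = 0.9048.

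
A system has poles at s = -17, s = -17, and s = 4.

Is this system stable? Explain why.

Pole(s) at s = 4 are not in the left half-plane. System is unstable.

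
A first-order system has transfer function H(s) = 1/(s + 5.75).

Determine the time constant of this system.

For H(s) = 1/(s + 1/τ), the pole is at -1/τ = -5.75, so τ = 1/5.75 = 0.1739 s.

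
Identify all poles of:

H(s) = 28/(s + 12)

Pole is where denominator = 0: s + 12 = 0, so s = -12.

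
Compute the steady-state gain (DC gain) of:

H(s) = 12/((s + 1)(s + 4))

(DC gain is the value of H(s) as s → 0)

DC gain = H(0) = 12/(1 × 4) = 12/4 = 3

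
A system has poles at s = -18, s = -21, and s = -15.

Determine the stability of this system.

All poles are in the left half-plane. System is stable.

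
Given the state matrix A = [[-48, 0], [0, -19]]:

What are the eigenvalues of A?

For diagonal matrix, eigenvalues are diagonal entries: λ₁ = -48, λ₂ = -19.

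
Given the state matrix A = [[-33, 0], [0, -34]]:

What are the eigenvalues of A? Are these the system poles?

For diagonal matrix, eigenvalues are diagonal entries: λ₁ = -33, λ₂ = -34. Eigenvalues of A = system poles.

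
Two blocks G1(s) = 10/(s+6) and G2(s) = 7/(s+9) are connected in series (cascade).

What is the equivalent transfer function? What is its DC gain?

Series: multiply transfer functions. G_eq = 10/(s+6) × 7/(s+9) = 70/((s+6)(s+9)). DC gain = 70/(6×9) = 1.2963.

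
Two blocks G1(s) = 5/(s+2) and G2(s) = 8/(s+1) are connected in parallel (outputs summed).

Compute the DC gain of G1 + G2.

Parallel: G_eq = G1 + G2. DC gain = G1(0) + G2(0) = 5/2 + 8/1 = 2.5 + 8 = 10.5.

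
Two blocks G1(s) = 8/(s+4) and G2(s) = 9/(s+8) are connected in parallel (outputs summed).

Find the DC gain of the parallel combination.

Parallel: G_eq = G1 + G2. DC gain = G1(0) + G2(0) = 8/4 + 9/8 = 2 + 1.125 = 3.125.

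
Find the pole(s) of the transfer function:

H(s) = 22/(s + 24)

Pole is where denominator = 0: s + 24 = 0, so s = -24.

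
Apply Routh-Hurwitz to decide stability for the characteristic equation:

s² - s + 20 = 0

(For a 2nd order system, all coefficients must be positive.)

Coefficients: 1, -1, 20. b=-1 not positive, so system is unstable.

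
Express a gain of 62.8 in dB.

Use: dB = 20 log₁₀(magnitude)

dB = 20 log₁₀(62.8) = 36.0 dB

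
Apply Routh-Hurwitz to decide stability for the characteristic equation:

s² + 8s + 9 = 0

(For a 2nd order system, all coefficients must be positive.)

Coefficients: 1, 8, 9. All positive, so system is stable.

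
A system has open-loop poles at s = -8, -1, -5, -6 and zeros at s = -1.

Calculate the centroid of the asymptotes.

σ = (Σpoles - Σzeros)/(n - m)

σ = (Σpoles - Σzeros)/(n - m) = (-20 - (-1))/(4 - 1) = -19/3 = -6.33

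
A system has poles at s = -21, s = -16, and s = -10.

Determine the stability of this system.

All poles are in the left half-plane. System is stable.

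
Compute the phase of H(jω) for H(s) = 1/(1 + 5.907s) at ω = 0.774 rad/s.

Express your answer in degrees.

Phase = -arctan(ωτ) = -arctan(0.774 × 5.907) = -77.7°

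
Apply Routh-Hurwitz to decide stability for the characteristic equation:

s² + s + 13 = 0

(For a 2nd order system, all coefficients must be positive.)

Coefficients: 1, 1, 13. All positive, so system is stable.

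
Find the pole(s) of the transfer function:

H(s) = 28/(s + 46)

Pole is where denominator = 0: s + 46 = 0, so s = -46.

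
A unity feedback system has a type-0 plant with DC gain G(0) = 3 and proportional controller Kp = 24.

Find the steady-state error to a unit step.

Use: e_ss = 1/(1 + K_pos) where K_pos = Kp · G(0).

K_pos = Kp · G(0) = 24 × 3 = 72. e_ss = 1/(1 + 72) = 0.0137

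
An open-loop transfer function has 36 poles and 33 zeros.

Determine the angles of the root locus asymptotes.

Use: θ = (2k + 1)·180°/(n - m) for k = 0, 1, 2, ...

n - m = 36 - 33 = 3. Angles: θk = (2k + 1)·180°/3 = 60°, 180°, 300°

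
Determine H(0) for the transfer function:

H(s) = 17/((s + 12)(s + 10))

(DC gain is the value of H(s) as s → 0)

DC gain = H(0) = 17/(12 × 10) = 17/120 = 0.1417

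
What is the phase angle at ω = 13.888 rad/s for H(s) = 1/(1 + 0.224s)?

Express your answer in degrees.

Phase = -arctan(ωτ) = -arctan(13.888 × 0.224) = -72.2°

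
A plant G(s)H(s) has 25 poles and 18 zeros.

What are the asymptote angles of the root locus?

n - m = 25 - 18 = 7. Angles: θk = (2k + 1)·180°/7 = 25.71°, 77.14°, 128.57°, 180°, 231.43°, 282.86°, 334.29°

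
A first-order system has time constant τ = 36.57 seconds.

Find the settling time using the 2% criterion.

For first-order system, 2% settling time ≈ 4τ = 4 × 36.57 = 146.28 s.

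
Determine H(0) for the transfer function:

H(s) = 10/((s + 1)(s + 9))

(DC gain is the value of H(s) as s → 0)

DC gain = H(0) = 10/(1 × 9) = 10/9 = 1.1111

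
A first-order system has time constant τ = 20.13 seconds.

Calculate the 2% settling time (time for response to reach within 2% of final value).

For first-order system, 2% settling time ≈ 4τ = 4 × 20.13 = 80.52 s.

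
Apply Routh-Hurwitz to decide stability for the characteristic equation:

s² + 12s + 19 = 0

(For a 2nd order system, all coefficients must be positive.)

Coefficients: 1, 12, 19. All positive, so system is stable.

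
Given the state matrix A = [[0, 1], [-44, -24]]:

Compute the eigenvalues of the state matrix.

det(A - λI) = λ² - (-24)λ + 44 = (λ - (-22))(λ - (-2)). Eigenvalues: -22, -2.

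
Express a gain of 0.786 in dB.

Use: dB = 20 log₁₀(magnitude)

dB = 20 log₁₀(0.786) = -2.1 dB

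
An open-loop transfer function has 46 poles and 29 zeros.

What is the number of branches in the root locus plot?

Root locus has n branches where n = number of poles = 46.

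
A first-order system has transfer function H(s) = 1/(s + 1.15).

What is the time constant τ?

For H(s) = 1/(s + 1/τ), the pole is at -1/τ = -1.15, so τ = 1/1.15 = 0.8696 s.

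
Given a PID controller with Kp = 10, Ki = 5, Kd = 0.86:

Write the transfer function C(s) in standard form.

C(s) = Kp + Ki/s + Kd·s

Substituting values: C(s) = 10 + 5/s + 0.86s = (0.86s² + 10s + 5)/s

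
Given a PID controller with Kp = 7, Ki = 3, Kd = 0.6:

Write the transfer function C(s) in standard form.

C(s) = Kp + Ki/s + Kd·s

Substituting values: C(s) = 7 + 3/s + 0.6s = (0.6s² + 7s + 3)/s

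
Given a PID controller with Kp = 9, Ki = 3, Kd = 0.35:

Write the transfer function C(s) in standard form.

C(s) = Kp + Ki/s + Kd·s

Substituting values: C(s) = 9 + 3/s + 0.35s = (0.35s² + 9s + 3)/s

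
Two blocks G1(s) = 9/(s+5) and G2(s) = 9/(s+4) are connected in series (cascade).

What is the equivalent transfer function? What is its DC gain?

Series: multiply transfer functions. G_eq = 9/(s+5) × 9/(s+4) = 81/((s+5)(s+4)). DC gain = 81/(5×4) = 4.05.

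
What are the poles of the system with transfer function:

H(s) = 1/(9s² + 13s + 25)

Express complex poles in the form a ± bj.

Discriminant = 13² - 4×9×25 = 169 - 900 = -731 < 0, so the poles are a complex conjugate pair s = (-13 ± j√731)/(2×9). Real part = -13/(2×9) = -13/18 ≈ -0.7222; imaginary part = ±√731/(2×9) ≈ 1.5021. Poles: s = -0.7222 ± 1.5021j.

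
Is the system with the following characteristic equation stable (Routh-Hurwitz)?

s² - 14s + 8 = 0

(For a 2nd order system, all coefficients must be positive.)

Coefficients: 1, -14, 8. b=-14 not positive, so system is unstable.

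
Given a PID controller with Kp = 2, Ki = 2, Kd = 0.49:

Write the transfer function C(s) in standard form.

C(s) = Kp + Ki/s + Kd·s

Substituting values: C(s) = 2 + 2/s + 0.49s = (0.49s² + 2s + 2)/s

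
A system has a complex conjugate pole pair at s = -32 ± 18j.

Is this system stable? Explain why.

Real part of poles is -32 (< 0, left half-plane). Stable.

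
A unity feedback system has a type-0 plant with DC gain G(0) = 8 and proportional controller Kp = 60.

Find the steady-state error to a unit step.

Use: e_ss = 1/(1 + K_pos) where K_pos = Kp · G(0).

K_pos = Kp · G(0) = 60 × 8 = 480. e_ss = 1/(1 + 480) = 0.0021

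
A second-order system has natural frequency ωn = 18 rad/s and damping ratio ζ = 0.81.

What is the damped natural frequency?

ωd = ωn√(1 - ζ²) = 18√(1 - 0.81²) = 10.56 rad/s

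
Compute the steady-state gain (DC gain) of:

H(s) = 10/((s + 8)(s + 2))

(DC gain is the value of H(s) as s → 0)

DC gain = H(0) = 10/(8 × 2) = 10/16 = 0.625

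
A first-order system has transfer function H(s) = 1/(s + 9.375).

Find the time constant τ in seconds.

For H(s) = 1/(s + 1/τ), the pole is at -1/τ = -9.375, so τ = 1/9.375 = 0.1067 s.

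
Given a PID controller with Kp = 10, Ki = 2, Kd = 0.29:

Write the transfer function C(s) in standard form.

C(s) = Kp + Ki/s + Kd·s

Substituting values: C(s) = 10 + 2/s + 0.29s = (0.29s² + 10s + 2)/s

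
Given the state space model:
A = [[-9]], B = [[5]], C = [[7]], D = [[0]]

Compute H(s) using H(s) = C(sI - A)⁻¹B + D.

(sI - A)⁻¹ = 1/(s + 9). H(s) = 7 × 5/(s + 9) + 0 = 35/(s + 9).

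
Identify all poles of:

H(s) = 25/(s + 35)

Pole is where denominator = 0: s + 35 = 0, so s = -35.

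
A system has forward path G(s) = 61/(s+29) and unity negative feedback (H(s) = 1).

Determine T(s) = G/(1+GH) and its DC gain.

T(s) = G/(1+GH) = [61/(s+29)] / [1 + 61/(s+29)] = 61/(s+29+61) = 61/(s+90). DC gain = 61/90 = 0.6778.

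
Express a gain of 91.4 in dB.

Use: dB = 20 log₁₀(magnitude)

dB = 20 log₁₀(91.4) = 39.2 dB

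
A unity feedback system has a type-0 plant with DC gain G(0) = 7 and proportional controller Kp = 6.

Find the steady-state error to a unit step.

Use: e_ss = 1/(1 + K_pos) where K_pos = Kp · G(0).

K_pos = Kp · G(0) = 6 × 7 = 42. e_ss = 1/(1 + 42) = 0.0233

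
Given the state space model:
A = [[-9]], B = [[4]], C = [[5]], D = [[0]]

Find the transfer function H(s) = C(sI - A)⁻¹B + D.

(sI - A)⁻¹ = 1/(s + 9). H(s) = 5 × 4/(s + 9) + 0 = 20/(s + 9).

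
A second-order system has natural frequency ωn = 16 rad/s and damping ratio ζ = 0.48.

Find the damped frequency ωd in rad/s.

ωd = ωn√(1 - ζ²) = 16√(1 - 0.48²) = 14.04 rad/s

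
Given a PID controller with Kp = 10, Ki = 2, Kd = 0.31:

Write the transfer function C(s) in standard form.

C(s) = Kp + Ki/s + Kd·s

Substituting values: C(s) = 10 + 2/s + 0.31s = (0.31s² + 10s + 2)/s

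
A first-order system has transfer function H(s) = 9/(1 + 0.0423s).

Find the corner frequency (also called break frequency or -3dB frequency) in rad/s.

Corner frequency = 1/τ = 1/0.0423 = 23.641 rad/s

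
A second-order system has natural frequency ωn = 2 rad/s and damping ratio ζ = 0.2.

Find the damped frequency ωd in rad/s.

ωd = ωn√(1 - ζ²) = 2√(1 - 0.2²) = 1.96 rad/s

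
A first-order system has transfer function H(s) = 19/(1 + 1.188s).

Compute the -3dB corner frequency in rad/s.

Corner frequency = 1/τ = 1/1.188 = 0.842 rad/s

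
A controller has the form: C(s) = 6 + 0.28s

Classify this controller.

This is a Proportional-Derivative (PD) controller.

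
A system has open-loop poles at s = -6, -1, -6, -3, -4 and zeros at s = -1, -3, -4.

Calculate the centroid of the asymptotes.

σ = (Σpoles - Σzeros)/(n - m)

σ = (Σpoles - Σzeros)/(n - m) = (-20 - (-8))/(5 - 3) = -12/2 = -6.0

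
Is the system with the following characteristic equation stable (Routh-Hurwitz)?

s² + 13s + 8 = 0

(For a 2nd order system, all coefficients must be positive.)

Coefficients: 1, 13, 8. All positive, so system is stable.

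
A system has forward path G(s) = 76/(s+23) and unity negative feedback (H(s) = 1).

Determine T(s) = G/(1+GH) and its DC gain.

T(s) = G/(1+GH) = [76/(s+23)] / [1 + 76/(s+23)] = 76/(s+23+76) = 76/(s+99). DC gain = 76/99 = 0.7677.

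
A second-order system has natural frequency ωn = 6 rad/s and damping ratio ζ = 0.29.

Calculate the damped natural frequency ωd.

ωd = ωn√(1 - ζ²) = 6√(1 - 0.29²) = 5.74 rad/s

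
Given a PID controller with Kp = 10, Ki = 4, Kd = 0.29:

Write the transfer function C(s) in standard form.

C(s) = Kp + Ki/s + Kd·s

Substituting values: C(s) = 10 + 4/s + 0.29s = (0.29s² + 10s + 4)/s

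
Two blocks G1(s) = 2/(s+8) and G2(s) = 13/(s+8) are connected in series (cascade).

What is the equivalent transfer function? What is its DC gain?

Series: multiply transfer functions. G_eq = 2/(s+8) × 13/(s+8) = 26/((s+8)(s+8)). DC gain = 26/(8×8) = 0.40625.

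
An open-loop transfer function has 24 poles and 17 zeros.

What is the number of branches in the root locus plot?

Root locus has n branches where n = number of poles = 24.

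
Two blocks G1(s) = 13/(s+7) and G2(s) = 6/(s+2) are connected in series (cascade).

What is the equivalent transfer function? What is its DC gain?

Series: multiply transfer functions. G_eq = 13/(s+7) × 6/(s+2) = 78/((s+7)(s+2)). DC gain = 78/(7×2) = 5.5714.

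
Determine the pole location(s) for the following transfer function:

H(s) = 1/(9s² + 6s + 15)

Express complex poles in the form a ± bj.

Discriminant = 6² - 4×9×15 = 36 - 540 = -504 < 0, so the poles are a complex conjugate pair s = (-6 ± j√504)/(2×9). Real part = -6/(2×9) = -6/18 ≈ -0.3333; imaginary part = ±√504/(2×9) ≈ 1.2472. Poles: s = -0.3333 ± 1.2472j.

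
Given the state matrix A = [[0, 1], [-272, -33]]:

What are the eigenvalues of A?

det(A - λI) = λ² - (-33)λ + 272 = (λ - (-17))(λ - (-16)). Eigenvalues: -17, -16.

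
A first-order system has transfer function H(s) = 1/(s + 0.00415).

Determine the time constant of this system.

For H(s) = 1/(s + 1/τ), the pole is at -1/τ = -0.00415, so τ = 1/0.00415 = 241 s.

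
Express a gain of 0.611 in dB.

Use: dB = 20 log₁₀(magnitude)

dB = 20 log₁₀(0.611) = -4.3 dB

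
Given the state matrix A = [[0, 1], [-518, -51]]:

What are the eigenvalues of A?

det(A - λI) = λ² - (-51)λ + 518 = (λ - (-37))(λ - (-14)). Eigenvalues: -37, -14.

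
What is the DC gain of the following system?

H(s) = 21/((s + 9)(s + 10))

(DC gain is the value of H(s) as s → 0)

DC gain = H(0) = 21/(9 × 10) = 21/90 = 0.2333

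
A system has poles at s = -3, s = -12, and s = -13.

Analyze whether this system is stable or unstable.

All poles are in the left half-plane. System is stable.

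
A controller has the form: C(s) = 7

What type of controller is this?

This is a Proportional (P) controller.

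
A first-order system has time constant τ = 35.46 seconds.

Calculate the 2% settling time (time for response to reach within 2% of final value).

For first-order system, 2% settling time ≈ 4τ = 4 × 35.46 = 141.84 s.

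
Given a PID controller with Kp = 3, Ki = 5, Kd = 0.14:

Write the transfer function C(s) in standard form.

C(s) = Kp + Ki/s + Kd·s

Substituting values: C(s) = 3 + 5/s + 0.14s = (0.14s² + 3s + 5)/s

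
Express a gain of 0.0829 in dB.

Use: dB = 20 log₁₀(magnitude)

dB = 20 log₁₀(0.0829) = -21.6 dB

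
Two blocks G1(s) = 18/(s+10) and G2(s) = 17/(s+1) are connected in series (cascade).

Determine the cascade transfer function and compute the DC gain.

Series: multiply transfer functions. G_eq = 18/(s+10) × 17/(s+1) = 306/((s+10)(s+1)). DC gain = 306/(10×1) = 30.6.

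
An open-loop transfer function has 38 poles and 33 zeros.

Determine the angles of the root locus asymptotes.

n - m = 38 - 33 = 5. Angles: θk = (2k + 1)·180°/5 = 36°, 108°, 180°, 252°, 324°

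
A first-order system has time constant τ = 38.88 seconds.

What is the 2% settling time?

For first-order system, 2% settling time ≈ 4τ = 4 × 38.88 = 155.52 s.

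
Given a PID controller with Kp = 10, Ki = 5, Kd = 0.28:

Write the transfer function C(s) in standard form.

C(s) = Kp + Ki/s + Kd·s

Substituting values: C(s) = 10 + 5/s + 0.28s = (0.28s² + 10s + 5)/s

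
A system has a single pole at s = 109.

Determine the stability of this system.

Pole at s = 109 is in the right half-plane. Unstable.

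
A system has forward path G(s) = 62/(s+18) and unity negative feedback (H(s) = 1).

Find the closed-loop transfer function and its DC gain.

T(s) = G/(1+GH) = [62/(s+18)] / [1 + 62/(s+18)] = 62/(s+18+62) = 62/(s+80). DC gain = 62/80 = 0.775.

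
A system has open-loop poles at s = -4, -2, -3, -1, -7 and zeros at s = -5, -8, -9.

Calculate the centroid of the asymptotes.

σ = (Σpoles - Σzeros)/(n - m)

σ = (Σpoles - Σzeros)/(n - m) = (-17 - (-22))/(5 - 3) = 5/2 = 2.5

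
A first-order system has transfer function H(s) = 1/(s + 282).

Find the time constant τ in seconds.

For H(s) = 1/(s + 1/τ), the pole is at -1/τ = -282, so τ = 1/282 = 0.0035 s.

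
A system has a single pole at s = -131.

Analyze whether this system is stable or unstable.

Pole at s = -131 is in the left half-plane. Stable.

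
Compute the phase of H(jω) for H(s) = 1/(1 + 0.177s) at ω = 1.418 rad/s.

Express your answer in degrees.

Phase = -arctan(ωτ) = -arctan(1.418 × 0.177) = -14.1°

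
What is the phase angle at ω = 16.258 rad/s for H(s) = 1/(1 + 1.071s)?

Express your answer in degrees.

Phase = -arctan(ωτ) = -arctan(16.258 × 1.071) = -86.7°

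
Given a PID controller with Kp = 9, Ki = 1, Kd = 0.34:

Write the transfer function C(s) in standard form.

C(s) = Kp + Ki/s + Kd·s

Substituting values: C(s) = 9 + 1/s + 0.34s = (0.34s² + 9s + 1)/s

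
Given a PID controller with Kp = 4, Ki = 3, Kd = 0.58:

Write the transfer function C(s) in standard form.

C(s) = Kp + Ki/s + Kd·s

Substituting values: C(s) = 4 + 3/s + 0.58s = (0.58s² + 4s + 3)/s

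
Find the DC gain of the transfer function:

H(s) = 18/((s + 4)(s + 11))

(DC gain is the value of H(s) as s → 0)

DC gain = H(0) = 18/(4 × 11) = 18/44 = 0.4091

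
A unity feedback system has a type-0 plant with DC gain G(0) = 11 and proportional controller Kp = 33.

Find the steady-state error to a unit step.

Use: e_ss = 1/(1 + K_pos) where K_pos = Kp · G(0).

K_pos = Kp · G(0) = 33 × 11 = 363. e_ss = 1/(1 + 363) = 0.0027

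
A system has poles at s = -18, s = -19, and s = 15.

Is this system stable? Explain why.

Pole(s) at s = 15 are not in the left half-plane. System is unstable.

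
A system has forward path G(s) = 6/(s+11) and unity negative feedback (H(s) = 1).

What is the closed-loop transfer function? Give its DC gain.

T(s) = G/(1+GH) = [6/(s+11)] / [1 + 6/(s+11)] = 6/(s+11+6) = 6/(s+17). DC gain = 6/17 = 0.3529.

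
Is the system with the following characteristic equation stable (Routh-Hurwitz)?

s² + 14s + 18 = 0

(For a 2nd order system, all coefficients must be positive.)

Coefficients: 1, 14, 18. All positive, so system is stable.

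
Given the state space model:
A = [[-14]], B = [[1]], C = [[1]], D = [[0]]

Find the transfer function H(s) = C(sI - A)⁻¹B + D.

(sI - A)⁻¹ = 1/(s + 14). H(s) = 1 × 1/(s + 14) + 0 = 1/(s + 14).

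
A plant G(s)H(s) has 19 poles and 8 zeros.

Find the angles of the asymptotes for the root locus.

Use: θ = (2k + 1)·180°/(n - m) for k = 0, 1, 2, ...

n - m = 19 - 8 = 11. Angles: θk = (2k + 1)·180°/11 = 16.36°, 49.09°, 81.82°, 114.55°, 147.27°, 180°, 212.73°, 245.45°, 278.18°, 310.91°, 343.64°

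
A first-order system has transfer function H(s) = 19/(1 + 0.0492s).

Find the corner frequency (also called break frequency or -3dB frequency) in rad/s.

Corner frequency = 1/τ = 1/0.0492 = 20.325 rad/s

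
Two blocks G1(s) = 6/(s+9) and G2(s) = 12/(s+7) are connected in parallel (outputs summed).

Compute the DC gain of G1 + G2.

Parallel: G_eq = G1 + G2. DC gain = G1(0) + G2(0) = 6/9 + 12/7 = 0.6667 + 1.7143 = 2.3810.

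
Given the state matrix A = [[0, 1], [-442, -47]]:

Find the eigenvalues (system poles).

det(A - λI) = λ² - (-47)λ + 442 = (λ - (-13))(λ - (-34)). Eigenvalues: -13, -34.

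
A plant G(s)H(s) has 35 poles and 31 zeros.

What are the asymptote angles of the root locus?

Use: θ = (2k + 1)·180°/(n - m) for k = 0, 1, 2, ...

n - m = 35 - 31 = 4. Angles: θk = (2k + 1)·180°/4 = 45°, 135°, 225°, 315°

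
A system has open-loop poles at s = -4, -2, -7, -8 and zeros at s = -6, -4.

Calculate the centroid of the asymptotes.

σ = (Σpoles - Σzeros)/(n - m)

σ = (Σpoles - Σzeros)/(n - m) = (-21 - (-10))/(4 - 2) = -11/2 = -5.5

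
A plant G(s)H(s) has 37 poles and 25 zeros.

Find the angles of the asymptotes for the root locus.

n - m = 37 - 25 = 12. Angles: θk = (2k + 1)·180°/12 = 15°, 45°, 75°, 105°, 135°, 165°, 195°, 225°, 255°, 285°, 315°, 345°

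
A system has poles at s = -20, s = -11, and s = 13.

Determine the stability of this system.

Pole(s) at s = 13 are not in the left half-plane. System is unstable.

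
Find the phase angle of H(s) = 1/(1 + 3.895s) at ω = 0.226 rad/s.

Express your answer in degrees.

Phase = -arctan(ωτ) = -arctan(0.226 × 3.895) = -41.4°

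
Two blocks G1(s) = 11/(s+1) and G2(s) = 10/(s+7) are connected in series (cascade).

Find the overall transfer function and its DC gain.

Series: multiply transfer functions. G_eq = 11/(s+1) × 10/(s+7) = 110/((s+1)(s+7)). DC gain = 110/(1×7) = 15.7143.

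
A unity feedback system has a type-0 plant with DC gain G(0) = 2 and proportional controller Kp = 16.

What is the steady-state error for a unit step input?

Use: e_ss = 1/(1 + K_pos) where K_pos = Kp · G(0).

K_pos = Kp · G(0) = 16 × 2 = 32. e_ss = 1/(1 + 32) = 0.0303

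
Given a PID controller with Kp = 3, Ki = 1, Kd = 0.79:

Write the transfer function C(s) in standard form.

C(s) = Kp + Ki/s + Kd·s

Substituting values: C(s) = 3 + 1/s + 0.79s = (0.79s² + 3s + 1)/s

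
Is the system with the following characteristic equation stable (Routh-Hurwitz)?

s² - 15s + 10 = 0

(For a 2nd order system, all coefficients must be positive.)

Coefficients: 1, -15, 10. b=-15 not positive, so system is unstable.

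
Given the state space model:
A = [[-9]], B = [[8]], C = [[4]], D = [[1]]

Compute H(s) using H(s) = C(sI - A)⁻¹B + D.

(sI - A)⁻¹ = 1/(s + 9). H(s) = 4×8/(s + 9) + 1 = (s + 41)/(s + 9).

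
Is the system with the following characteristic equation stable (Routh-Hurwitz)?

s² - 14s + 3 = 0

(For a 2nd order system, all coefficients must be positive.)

Coefficients: 1, -14, 3. b=-14 not positive, so system is unstable.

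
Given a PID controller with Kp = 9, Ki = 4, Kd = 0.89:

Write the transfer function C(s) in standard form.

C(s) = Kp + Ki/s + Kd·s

Substituting values: C(s) = 9 + 4/s + 0.89s = (0.89s² + 9s + 4)/s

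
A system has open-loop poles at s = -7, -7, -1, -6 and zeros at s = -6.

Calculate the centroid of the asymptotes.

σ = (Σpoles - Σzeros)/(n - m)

σ = (Σpoles - Σzeros)/(n - m) = (-21 - (-6))/(4 - 1) = -15/3 = -5.0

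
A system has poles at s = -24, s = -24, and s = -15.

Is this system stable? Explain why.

All poles are in the left half-plane. System is stable.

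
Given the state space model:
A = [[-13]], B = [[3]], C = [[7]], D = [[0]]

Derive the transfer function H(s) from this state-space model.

(sI - A)⁻¹ = 1/(s + 13). H(s) = 7 × 3/(s + 13) + 0 = 21/(s + 13).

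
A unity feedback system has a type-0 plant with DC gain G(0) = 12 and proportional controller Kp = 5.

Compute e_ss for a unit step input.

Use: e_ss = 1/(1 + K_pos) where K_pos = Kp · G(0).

K_pos = Kp · G(0) = 5 × 12 = 60. e_ss = 1/(1 + 60) = 0.0164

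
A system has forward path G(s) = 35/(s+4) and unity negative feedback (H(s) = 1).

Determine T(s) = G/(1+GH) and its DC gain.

T(s) = G/(1+GH) = [35/(s+4)] / [1 + 35/(s+4)] = 35/(s+4+35) = 35/(s+39). DC gain = 35/39 = 0.8974.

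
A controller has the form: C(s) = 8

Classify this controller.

This is a Proportional (P) controller.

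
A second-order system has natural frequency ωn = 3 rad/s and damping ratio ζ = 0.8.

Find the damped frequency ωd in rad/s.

ωd = ωn√(1 - ζ²) = 3√(1 - 0.8²) = 1.8 rad/s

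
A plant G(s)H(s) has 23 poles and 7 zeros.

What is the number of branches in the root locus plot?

Root locus has n branches where n = number of poles = 23.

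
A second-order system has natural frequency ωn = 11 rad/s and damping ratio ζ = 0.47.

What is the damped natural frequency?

ωd = ωn√(1 - ζ²) = 11√(1 - 0.47²) = 9.71 rad/s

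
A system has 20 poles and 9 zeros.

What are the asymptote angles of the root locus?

n - m = 20 - 9 = 11. Angles: θk = (2k + 1)·180°/11 = 16.36°, 49.09°, 81.82°, 114.55°, 147.27°, 180°, 212.73°, 245.45°, 278.18°, 310.91°, 343.64°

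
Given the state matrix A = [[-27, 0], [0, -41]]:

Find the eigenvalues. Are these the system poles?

For diagonal matrix, eigenvalues are diagonal entries: λ₁ = -27, λ₂ = -41. Eigenvalues of A = system poles.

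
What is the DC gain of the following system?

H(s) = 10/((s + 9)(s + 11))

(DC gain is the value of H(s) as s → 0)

DC gain = H(0) = 10/(9 × 11) = 10/99 = 0.1010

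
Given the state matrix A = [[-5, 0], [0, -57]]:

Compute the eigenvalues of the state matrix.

For diagonal matrix, eigenvalues are diagonal entries: λ₁ = -5, λ₂ = -57.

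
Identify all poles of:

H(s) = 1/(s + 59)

Pole is where denominator = 0: s + 59 = 0, so s = -59.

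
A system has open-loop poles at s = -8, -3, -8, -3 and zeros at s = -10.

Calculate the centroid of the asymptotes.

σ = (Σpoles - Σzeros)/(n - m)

σ = (Σpoles - Σzeros)/(n - m) = (-22 - (-10))/(4 - 1) = -12/3 = -4.0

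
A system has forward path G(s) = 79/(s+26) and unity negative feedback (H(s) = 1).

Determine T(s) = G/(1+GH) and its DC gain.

T(s) = G/(1+GH) = [79/(s+26)] / [1 + 79/(s+26)] = 79/(s+26+79) = 79/(s+105). DC gain = 79/105 = 0.7524.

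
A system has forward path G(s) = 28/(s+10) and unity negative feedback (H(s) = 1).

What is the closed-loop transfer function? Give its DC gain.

T(s) = G/(1+GH) = [28/(s+10)] / [1 + 28/(s+10)] = 28/(s+10+28) = 28/(s+38). DC gain = 28/38 = 0.7368.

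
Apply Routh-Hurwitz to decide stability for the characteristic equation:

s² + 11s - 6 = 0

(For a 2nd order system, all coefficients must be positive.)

Coefficients: 1, 11, -6. c=-6 not positive, so system is unstable.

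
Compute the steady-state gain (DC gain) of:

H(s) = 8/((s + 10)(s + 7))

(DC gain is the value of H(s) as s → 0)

DC gain = H(0) = 8/(10 × 7) = 8/70 = 0.1143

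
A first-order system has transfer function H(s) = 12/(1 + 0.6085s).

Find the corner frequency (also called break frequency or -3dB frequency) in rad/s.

Corner frequency = 1/τ = 1/0.6085 = 1.643 rad/s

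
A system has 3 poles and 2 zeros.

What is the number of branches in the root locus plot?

Root locus has n branches where n = number of poles = 3.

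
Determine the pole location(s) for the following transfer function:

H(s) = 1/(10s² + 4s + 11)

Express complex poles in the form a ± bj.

Discriminant = 4² - 4×10×11 = 16 - 440 = -424 < 0, so the poles are a complex conjugate pair s = (-4 ± j√424)/(2×10). Real part = -4/(2×10) = -4/20 = -0.2; imaginary part = ±√424/(2×10) ≈ 1.0296. Poles: s = -0.2 ± 1.0296j.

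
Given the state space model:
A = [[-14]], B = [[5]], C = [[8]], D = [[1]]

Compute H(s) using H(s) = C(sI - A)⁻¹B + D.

(sI - A)⁻¹ = 1/(s + 14). H(s) = 8×5/(s + 14) + 1 = (s + 54)/(s + 14).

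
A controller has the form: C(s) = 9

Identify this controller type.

This is a Proportional (P) controller.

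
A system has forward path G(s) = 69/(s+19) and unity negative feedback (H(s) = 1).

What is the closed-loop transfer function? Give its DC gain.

T(s) = G/(1+GH) = [69/(s+19)] / [1 + 69/(s+19)] = 69/(s+19+69) = 69/(s+88). DC gain = 69/88 = 0.7841.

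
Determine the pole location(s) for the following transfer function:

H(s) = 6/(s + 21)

Pole is where denominator = 0: s + 21 = 0, so s = -21.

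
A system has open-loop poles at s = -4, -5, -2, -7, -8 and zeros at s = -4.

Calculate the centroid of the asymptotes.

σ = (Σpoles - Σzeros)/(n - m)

σ = (Σpoles - Σzeros)/(n - m) = (-26 - (-4))/(5 - 1) = -22/4 = -5.5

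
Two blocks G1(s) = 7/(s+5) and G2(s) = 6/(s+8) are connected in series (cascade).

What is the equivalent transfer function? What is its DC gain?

Series: multiply transfer functions. G_eq = 7/(s+5) × 6/(s+8) = 42/((s+5)(s+8)). DC gain = 42/(5×8) = 1.05.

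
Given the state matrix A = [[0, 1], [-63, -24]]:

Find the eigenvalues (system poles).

det(A - λI) = λ² - (-24)λ + 63 = (λ - (-21))(λ - (-3)). Eigenvalues: -21, -3.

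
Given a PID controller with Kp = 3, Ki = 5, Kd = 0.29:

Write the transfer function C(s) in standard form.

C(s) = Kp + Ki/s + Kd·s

Substituting values: C(s) = 3 + 5/s + 0.29s = (0.29s² + 3s + 5)/s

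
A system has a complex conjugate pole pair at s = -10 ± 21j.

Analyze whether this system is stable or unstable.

Real part of poles is -10 (< 0, left half-plane). Stable.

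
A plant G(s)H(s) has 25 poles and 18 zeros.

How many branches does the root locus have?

Root locus has n branches where n = number of poles = 25.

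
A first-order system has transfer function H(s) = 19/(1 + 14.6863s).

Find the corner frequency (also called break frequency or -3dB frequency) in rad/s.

Corner frequency = 1/τ = 1/14.6863 = 0.068 rad/s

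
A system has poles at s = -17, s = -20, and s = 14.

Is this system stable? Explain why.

Pole(s) at s = 14 are not in the left half-plane. System is unstable.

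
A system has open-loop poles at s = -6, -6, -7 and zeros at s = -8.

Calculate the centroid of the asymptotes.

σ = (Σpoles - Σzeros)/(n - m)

σ = (Σpoles - Σzeros)/(n - m) = (-19 - (-8))/(3 - 1) = -11/2 = -5.5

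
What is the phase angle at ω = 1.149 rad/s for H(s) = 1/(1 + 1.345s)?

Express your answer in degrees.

Phase = -arctan(ωτ) = -arctan(1.149 × 1.345) = -57.1°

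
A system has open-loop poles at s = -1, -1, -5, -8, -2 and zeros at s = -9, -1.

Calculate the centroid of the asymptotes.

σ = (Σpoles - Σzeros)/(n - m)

σ = (Σpoles - Σzeros)/(n - m) = (-17 - (-10))/(5 - 2) = -7/3 = -2.33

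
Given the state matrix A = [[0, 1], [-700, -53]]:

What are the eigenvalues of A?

det(A - λI) = λ² - (-53)λ + 700 = (λ - (-25))(λ - (-28)). Eigenvalues: -25, -28.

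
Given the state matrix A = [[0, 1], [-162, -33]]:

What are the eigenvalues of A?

det(A - λI) = λ² - (-33)λ + 162 = (λ - (-27))(λ - (-6)). Eigenvalues: -27, -6.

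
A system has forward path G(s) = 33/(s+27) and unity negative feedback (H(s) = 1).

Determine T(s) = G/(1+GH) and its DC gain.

T(s) = G/(1+GH) = [33/(s+27)] / [1 + 33/(s+27)] = 33/(s+27+33) = 33/(s+60). DC gain = 33/60 = 0.55.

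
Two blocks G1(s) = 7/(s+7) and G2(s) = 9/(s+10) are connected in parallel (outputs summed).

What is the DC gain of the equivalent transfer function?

Parallel: G_eq = G1 + G2. DC gain = G1(0) + G2(0) = 7/7 + 9/10 = 1 + 0.9 = 1.9.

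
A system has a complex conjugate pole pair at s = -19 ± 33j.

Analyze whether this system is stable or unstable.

Real part of poles is -19 (< 0, left half-plane). Stable.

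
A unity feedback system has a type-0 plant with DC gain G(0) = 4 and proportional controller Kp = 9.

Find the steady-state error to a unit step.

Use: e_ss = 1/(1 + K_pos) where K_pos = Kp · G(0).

K_pos = Kp · G(0) = 9 × 4 = 36. e_ss = 1/(1 + 36) = 0.0270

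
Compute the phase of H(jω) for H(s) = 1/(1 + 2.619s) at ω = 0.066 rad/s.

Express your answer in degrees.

Phase = -arctan(ωτ) = -arctan(0.066 × 2.619) = -9.8°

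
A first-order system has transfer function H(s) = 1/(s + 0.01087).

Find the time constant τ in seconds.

For H(s) = 1/(s + 1/τ), the pole is at -1/τ = -0.01087, so τ = 1/0.01087 = 92 s.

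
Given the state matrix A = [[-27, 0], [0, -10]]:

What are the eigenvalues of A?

For diagonal matrix, eigenvalues are diagonal entries: λ₁ = -27, λ₂ = -10.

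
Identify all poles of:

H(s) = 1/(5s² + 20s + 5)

Discriminant = 20² - 4×5×5 = 400 - 100 = 300 > 0, so two distinct real poles. Using quadratic formula: s = (-20 ± √300)/(2×5) = (-20 ± √300)/10, with √300 ≈ 17.3205. s₁ ≈ -0.2679, s₂ ≈ -3.7321. Poles: s₁ = -0.2679, s₂ = -3.7321.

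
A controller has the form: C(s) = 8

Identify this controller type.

This is a Proportional (P) controller.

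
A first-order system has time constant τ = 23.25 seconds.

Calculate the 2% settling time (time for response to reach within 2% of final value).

For first-order system, 2% settling time ≈ 4τ = 4 × 23.25 = 93.0 s.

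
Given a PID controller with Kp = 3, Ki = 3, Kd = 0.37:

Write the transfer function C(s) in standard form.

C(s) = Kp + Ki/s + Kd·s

Substituting values: C(s) = 3 + 3/s + 0.37s = (0.37s² + 3s + 3)/s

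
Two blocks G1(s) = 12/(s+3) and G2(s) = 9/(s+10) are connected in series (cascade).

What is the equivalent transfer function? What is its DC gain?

Series: multiply transfer functions. G_eq = 12/(s+3) × 9/(s+10) = 108/((s+3)(s+10)). DC gain = 108/(3×10) = 3.6.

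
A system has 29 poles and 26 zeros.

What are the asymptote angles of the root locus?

n - m = 29 - 26 = 3. Angles: θk = (2k + 1)·180°/3 = 60°, 180°, 300°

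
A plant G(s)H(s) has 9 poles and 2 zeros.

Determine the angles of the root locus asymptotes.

n - m = 9 - 2 = 7. Angles: θk = (2k + 1)·180°/7 = 25.71°, 77.14°, 128.57°, 180°, 231.43°, 282.86°, 334.29°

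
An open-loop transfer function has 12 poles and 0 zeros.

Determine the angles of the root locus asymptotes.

n - m = 12 - 0 = 12. Angles: θk = (2k + 1)·180°/12 = 15°, 45°, 75°, 105°, 135°, 165°, 195°, 225°, 255°, 285°, 315°, 345°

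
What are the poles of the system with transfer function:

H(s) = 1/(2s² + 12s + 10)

Discriminant = 12² - 4×2×10 = 144 - 80 = 64 > 0, so two distinct real poles. Using quadratic formula: s = (-12 ± √64)/(2×2) = (-12 ± √64)/4, with √64 = 8. s₁ = -4/4 = -1, s₂ = -20/4 = -5. Poles: s₁ = -1, s₂ = -5.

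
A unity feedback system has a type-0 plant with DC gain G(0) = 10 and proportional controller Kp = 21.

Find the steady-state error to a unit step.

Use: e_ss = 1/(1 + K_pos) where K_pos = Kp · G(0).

K_pos = Kp · G(0) = 21 × 10 = 210. e_ss = 1/(1 + 210) = 0.0047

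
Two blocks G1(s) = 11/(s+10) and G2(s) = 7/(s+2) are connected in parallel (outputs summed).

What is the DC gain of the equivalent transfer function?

Parallel: G_eq = G1 + G2. DC gain = G1(0) + G2(0) = 11/10 + 7/2 = 1.1 + 3.5 = 4.6.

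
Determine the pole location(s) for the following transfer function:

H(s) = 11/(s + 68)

Pole is where denominator = 0: s + 68 = 0, so s = -68.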